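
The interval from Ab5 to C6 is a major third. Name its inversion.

Interval numbers invert to sum to nine: 3 + 6 = 9, so a third inverts to a sixth.
The quality also flips — major becomes minor — giving a minor sixth.

m6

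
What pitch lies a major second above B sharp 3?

C double-sharp 4

Counting two letter names up from B lands on C.
A major second is 2 semitones; 2 semitones up from B#3 gives C##4.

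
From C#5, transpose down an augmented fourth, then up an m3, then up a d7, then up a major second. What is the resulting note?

Bbb5

An augmented fourth down from C#5 is G4.
A minor third up from G4 is Bb4.
A diminished seventh up from Bb4 is Abb5.
A major second up from Abb5 is Bbb5.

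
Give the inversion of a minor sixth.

major 3rd

Interval numbers invert to sum to nine: 6 + 3 = 9, so a sixth inverts to a third.
Quality inverts too: minor becomes major. That makes the inversion a major third.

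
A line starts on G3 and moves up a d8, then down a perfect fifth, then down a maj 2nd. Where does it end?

Up a diminished octave from G3: Gb4 (11 semitones up).
Down a perfect fifth from Gb4: Cb4 (7 semitones down).
A major second down from Cb4 is Bbb3.

Bbb3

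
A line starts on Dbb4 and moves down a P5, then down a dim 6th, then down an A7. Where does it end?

Down a perfect fifth from Dbb4: Gbb3 (7 semitones down).
A diminished sixth down from Gbb3 is Bb2.
Bb2 down an augmented seventh → Cbb2 (12 semitones).

Cbb2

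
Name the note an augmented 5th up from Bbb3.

F4

The fifth takes the letter from B up to F.
An augmented fifth is 8 semitones; 8 semitones up from Bbb3 gives F4.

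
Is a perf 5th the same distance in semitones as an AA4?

A perfect fifth = 7 semitones = a doubly augmented fourth; enharmonically equal.

Yes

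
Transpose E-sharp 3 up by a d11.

A 4

The eleventh's letter: E up four letter names plus an octave → A.
Moving 16 semitones up from E#3 (the size of a diminished eleventh) reaches A4.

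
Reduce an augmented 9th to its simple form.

A2

Subtracting seven from the interval number removes an octave: 9 − 7 = 2.
Quality carries through unchanged, so the simple form is an augmented second.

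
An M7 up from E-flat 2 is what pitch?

The seventh takes the letter from E up to D.
A major seventh is 11 semitones; 11 semitones up from Eb2 gives D3.

D 3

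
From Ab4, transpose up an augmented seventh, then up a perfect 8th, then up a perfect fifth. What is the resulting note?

D#7

An augmented seventh up from Ab4 is G#5.
A perfect octave up from G#5 is G#6.
G#6 up a perfect fifth → D#7 (7 semitones).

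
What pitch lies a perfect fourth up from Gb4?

Cb5

Counting four letter names up from G lands on C.
A perfect fourth is 5 semitones; 5 semitones up from Gb4 gives Cb5.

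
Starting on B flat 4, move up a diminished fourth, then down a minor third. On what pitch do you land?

C flat 5

Up a diminished fourth from Bb4: Ebb5 (4 semitones up).
Ebb5 down a minor third → Cb5 (3 semitones).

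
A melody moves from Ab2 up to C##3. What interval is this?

A to C spans three letter names (A-B-C), so the interval is some kind of third.
Ab2 to C##3 spans 6 semitones — two semitones wider than the major third (4) — giving a doubly augmented third.

doubly augmented 3rd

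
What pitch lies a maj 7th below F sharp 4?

G 3

Counting seven letter names down from F lands on G.
A major seventh spans 11 semitones, so from F#4 the target pitch is G3.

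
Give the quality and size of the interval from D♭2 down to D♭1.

perfect octave

Descending from Db2 to Db1 is the same interval as ascending Db1 to Db2.
D to D is the same letter name, plus an octave — that makes it an octave of some quality.
Counting semitones, Db1→Db2 is 12, which is the perfect octave.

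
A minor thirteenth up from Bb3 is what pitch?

Gb5

The thirteenth's letter: B up six letter names plus an octave → G.
A minor thirteenth spans 20 semitones, so from Bb3 the target pitch is Gb5.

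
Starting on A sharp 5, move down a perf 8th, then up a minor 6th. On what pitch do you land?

A perfect octave down from A#5 is A#4.
A minor sixth up from A#4 is F#5.

F sharp 5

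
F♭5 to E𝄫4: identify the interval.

major 9th

Descending from Fb5 to Ebb4 is the same interval as ascending Ebb4 to Fb5.
E to F spans two letter names (E-F), plus an octave — that makes it a ninth of some quality.
The major ninth spans 14 semitones, and Ebb4 to Fb5 is exactly 14 semitones — so this is a major ninth.
(Equivalently, a compound major second: a major second plus an octave.)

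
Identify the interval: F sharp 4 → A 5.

F to A spans three letter names (F-G-A), plus an octave — that makes it a tenth of some quality.
A major tenth would be 16 semitones, but F#4 to A5 is 15 — one semitone narrower, making it a minor tenth.
(Equivalently, a compound minor third: a minor third plus an octave.)

minor tenth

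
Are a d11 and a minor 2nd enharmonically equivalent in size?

No

16 semitones (diminished eleventh) vs 1 semitone (minor second): not equal.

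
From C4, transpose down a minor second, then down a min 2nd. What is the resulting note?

Down a minor second from C4: B3 (1 semitone down).
B3 down a minor second → A#3 (1 semitone).

A#3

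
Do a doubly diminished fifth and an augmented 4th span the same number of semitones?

No

5 semitones (doubly diminished fifth) vs 6 semitones (augmented fourth): not equal.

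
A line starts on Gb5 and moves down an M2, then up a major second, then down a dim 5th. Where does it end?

C5

Down a major second from Gb5: Fb5 (2 semitones down).
A major second up from Fb5 is Gb5.
Down a diminished fifth from Gb5: C5 (6 semitones down).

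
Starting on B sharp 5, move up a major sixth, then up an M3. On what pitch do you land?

B double-sharp 6

B#5 up a major sixth → G##6 (9 semitones).
A major third up from G##6 is B##6.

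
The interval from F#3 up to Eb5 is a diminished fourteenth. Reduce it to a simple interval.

Subtracting seven from the interval number removes an octave: 14 − 7 = 7.
So a diminished fourteenth is an octave plus a diminished seventh. The quality is unchanged.

d7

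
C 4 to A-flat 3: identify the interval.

Descending from C4 to Ab3 is the same interval as ascending Ab3 to C4.
A to C spans three letter names (A-B-C), so the interval is some kind of third.
The major third spans 4 semitones, and Ab3 to C4 is exactly 4 semitones — so this is a major third.

major 3rd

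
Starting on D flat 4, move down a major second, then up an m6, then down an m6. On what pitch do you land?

C flat 4

Down a major second from Db4: Cb4 (2 semitones down).
Cb4 up a minor sixth → Abb4 (8 semitones).
Down a minor sixth from Abb4: Cb4 (8 semitones down).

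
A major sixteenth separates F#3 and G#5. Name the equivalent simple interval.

Each octave removed subtracts seven from the number: 16 − 14 = 2.
That makes a major sixteenth a compound major second — 2 octaves plus a major second.

major second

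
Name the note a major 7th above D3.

Seven letter names up from D: C.
Moving 11 semitones up from D3 (the size of a major seventh) reaches C#4.

C#4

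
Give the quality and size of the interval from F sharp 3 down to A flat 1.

augmented thirteenth

Descending from F#3 to Ab1 is the same interval as ascending Ab1 to F#3.
A to F spans six letter names (A-B-C-D-E-F), plus an octave — that makes it a thirteenth of some quality.
A major thirteenth would be 21 semitones; Ab1 to F#3 is 22, one semitone wider, so the interval is augmented.
(Equivalently, a compound augmented sixth: an augmented sixth plus an octave.)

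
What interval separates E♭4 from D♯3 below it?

Descending from Eb4 to D#3 is the same interval as ascending D#3 to Eb4.
D to E spans two letter names (D-E), plus an octave: a ninth.
A major ninth would be 14 semitones; D#3 to Eb4 is 12, two semitones narrower, so the interval is diminished.

diminished ninth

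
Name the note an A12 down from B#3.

The twelfth's letter: B down five letter names plus an octave → E.
An augmented twelfth is 20 semitones; 20 semitones down from B#3 gives E2.

E2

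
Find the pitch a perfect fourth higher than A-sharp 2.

Counting four letter names up from A lands on D.
A perfect fourth is 5 semitones; 5 semitones up from A#2 gives D#3.

D-sharp 3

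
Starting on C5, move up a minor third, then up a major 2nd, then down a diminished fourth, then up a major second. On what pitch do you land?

Up a minor third from C5: Eb5 (3 semitones up).
Eb5 up a major second → F5 (2 semitones).
F5 down a diminished fourth → C#5 (4 semitones).
C#5 up a major second → D#5 (2 semitones).

D#5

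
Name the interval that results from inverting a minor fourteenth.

First reduce the compound minor fourteenth to its simple form, a minor seventh.
Interval numbers invert to sum to nine: 7 + 2 = 9, so a seventh inverts to a second.
Quality inverts too: minor becomes major. That makes the inversion a major second.

M2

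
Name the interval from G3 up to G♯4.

G to G is the same letter name, plus an octave, so the interval is some kind of octave.
The perfect octave is 12 semitones; here we have 13, one semitone wider: augmented.

augmented 8th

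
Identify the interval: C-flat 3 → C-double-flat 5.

diminished 15th

C to C is the same letter name, plus 2 octaves: a fifteenth.
A perfect fifteenth would be 24 semitones; Cb3 to Cbb5 is 23, one semitone narrower, so the interval is diminished.
(Equivalently, a compound diminished octave: a diminished octave plus an octave.)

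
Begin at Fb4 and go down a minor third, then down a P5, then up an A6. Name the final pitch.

A minor third down from Fb4 is Db4.
Db4 down a perfect fifth → Gb3 (7 semitones).
An augmented sixth up from Gb3 is E4.

E4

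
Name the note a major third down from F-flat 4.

Three letter names down from F: D.
A major third is 4 semitones; 4 semitones down from Fb4 gives Dbb4.

D-double-flat 4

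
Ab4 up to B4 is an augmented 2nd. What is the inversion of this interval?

diminished seventh

The rule of nine gives the new number: 9 − 2 = 7, so a second becomes a seventh.
And augmented becomes diminished under inversion, so we get a diminished seventh.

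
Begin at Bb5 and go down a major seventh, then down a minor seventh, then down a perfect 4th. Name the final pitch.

Bb5 down a major seventh → Cb5 (11 semitones).
Cb5 down a minor seventh → Db4 (10 semitones).
Down a perfect fourth from Db4: Ab3 (5 semitones down).

Ab3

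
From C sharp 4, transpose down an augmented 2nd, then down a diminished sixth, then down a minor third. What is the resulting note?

B sharp 2

C#4 down an augmented second → Bb3 (3 semitones).
A diminished sixth down from Bb3 is D#3.
A minor third down from D#3 is B#2.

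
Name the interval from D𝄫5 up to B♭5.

D to B spans six letter names (D-E-F-G-A-B) — that makes it a sixth of some quality.
Dbb5 to Bb5 spans 10 semitones — one semitone wider than the major sixth (9) — giving an augmented sixth.

augmented 6th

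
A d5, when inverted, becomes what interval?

Interval numbers invert to sum to nine: 5 + 4 = 9, so a fifth inverts to a fourth.
And diminished becomes augmented under inversion, so we get an augmented fourth.

augmented fourth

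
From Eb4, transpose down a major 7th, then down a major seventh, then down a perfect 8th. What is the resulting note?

Down a major seventh from Eb4: Fb3 (11 semitones down).
Fb3 down a major seventh → Gbb2 (11 semitones).
A perfect octave down from Gbb2 is Gbb1.

Gbb1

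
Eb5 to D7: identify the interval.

E to D spans seven letter names (E-F-G-A-B-C-D), plus an octave: a fourteenth.
Eb5 to D7 is 23 semitones, matching the major fourteenth exactly, so the quality is major.
(Equivalently, a compound major seventh: a major seventh plus an octave.)

major fourteenth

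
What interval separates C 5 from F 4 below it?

Descending from C5 to F4 is the same interval as ascending F4 to C5.
F to C spans five letter names (F-G-A-B-C), so the interval is some kind of fifth.
Counting semitones, F4→C5 is 7, which is the perfect fifth.

perfect fifth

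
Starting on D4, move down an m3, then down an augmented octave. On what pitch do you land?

Down a minor third from D4: B3 (3 semitones down).
An augmented octave down from B3 is Bb2.

Bb2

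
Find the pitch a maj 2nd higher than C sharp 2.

Counting two letter names up from C lands on D.
A major second spans 2 semitones, so from C#2 the target pitch is D#2.

D sharp 2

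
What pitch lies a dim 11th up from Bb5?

Counting four letter names plus an octave up from B lands on E.
A diminished eleventh spans 16 semitones, so from Bb5 the target pitch is Ebb7.

Ebb7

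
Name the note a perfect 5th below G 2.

The fifth takes the letter from G down to C.
A perfect fifth is 7 semitones; 7 semitones down from G2 gives C2.

C 2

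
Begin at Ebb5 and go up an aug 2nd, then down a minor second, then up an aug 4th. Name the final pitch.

An augmented second up from Ebb5 is F5.
A minor second down from F5 is E5.
E5 up an augmented fourth → A#5 (6 semitones).

A#5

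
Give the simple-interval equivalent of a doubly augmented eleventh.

doubly augmented 4th

Subtracting seven from the interval number removes an octave: 11 − 7 = 4.
Quality carries through unchanged, so the simple form is a doubly augmented fourth.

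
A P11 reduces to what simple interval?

Each octave removed subtracts seven from the number: 11 − 7 = 4.
So a perfect eleventh is an octave plus a perfect fourth. The quality is unchanged.

P4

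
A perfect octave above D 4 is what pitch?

D 5

For an octave the letter name doesn't change: still D, an octave up.
Moving 12 semitones up from D4 (the size of a perfect octave) reaches D5.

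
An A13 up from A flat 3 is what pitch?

F sharp 5

Counting six letter names plus an octave up from A lands on F.
An augmented thirteenth spans 22 semitones, so from Ab3 the target pitch is F#5.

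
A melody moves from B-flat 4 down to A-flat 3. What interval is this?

M9

Descending from Bb4 to Ab3 is the same interval as ascending Ab3 to Bb4.
A to B spans two letter names (A-B), plus an octave — that makes it a ninth of some quality.
The major ninth spans 14 semitones, and Ab3 to Bb4 is exactly 14 semitones — so this is a major ninth.
(Equivalently, a compound major second: a major second plus an octave.)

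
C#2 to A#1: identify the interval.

Descending from C#2 to A#1 is the same interval as ascending A#1 to C#2.
A to C spans three letter names (A-B-C): a third.
At 3 semitones, A#1→C#2 falls one short of a major third: minor.

minor third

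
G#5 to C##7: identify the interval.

A11

G to C spans four letter names (G-A-B-C), plus an octave, so the interval is some kind of eleventh.
G#5 to C##7 spans 18 semitones — one semitone wider than the perfect eleventh (17) — giving an augmented eleventh.
(Equivalently, a compound augmented fourth: an augmented fourth plus an octave.)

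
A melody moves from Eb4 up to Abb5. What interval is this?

d11

E to A spans four letter names (E-F-G-A), plus an octave, so the interval is some kind of eleventh.
A perfect eleventh would be 17 semitones; Eb4 to Abb5 is 16, one semitone narrower, so the interval is diminished.
(Equivalently, a compound diminished fourth: a diminished fourth plus an octave.)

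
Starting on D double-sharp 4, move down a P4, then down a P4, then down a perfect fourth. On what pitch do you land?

D##4 down a perfect fourth → A##3 (5 semitones).
A##3 down a perfect fourth → E##3 (5 semitones).
A perfect fourth down from E##3 is B##2.

B double-sharp 2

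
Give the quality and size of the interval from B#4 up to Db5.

doubly diminished 3rd

B to D spans three letter names (B-C-D): a third.
The major third is 4 semitones; here we have 1, three semitones narrower: doubly diminished.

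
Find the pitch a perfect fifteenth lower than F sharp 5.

A fifteenth keeps the letter name F, two octaves down from F.
Moving 24 semitones down from F#5 (the size of a perfect fifteenth) reaches F#3.

F sharp 3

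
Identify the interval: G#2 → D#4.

P12

G to D spans five letter names (G-A-B-C-D), plus an octave, so the interval is some kind of twelfth.
The perfect twelfth spans 19 semitones, and G#2 to D#4 is exactly 19 semitones — so this is a perfect twelfth.
(Equivalently, a compound perfect fifth: a perfect fifth plus an octave.)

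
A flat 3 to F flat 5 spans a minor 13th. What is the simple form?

Subtracting seven from the interval number removes an octave: 13 − 7 = 6.
That makes a minor thirteenth a compound minor sixth — an octave plus a minor sixth.

minor 6th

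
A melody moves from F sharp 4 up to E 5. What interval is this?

minor seventh

F to E spans seven letter names (F-G-A-B-C-D-E), so the interval is some kind of seventh.
At 10 semitones, F#4→E5 falls one short of a major seventh: minor.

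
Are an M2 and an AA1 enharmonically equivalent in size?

A major second = 2 semitones = a doubly augmented unison; enharmonically equal.

Yes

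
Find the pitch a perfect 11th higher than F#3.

B4

Four letters up from F (plus an octave) reaches B.
Moving 17 semitones up from F#3 (the size of a perfect eleventh) reaches B4.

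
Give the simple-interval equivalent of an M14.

major seventh

Subtracting seven from the interval number removes an octave: 14 − 7 = 7.
So a major fourteenth is an octave plus a major seventh. The quality is unchanged.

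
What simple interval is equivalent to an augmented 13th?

Subtracting seven from the interval number removes an octave: 13 − 7 = 6.
Quality carries through unchanged, so the simple form is an augmented sixth.

A6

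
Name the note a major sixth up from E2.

C#3

The sixth takes the letter from E up to C.
A major sixth is 9 semitones; 9 semitones up from E2 gives C#3.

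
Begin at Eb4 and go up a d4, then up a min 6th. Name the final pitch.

A diminished fourth up from Eb4 is Abb4.
Up a minor sixth from Abb4: Fbb5 (8 semitones up).

Fbb5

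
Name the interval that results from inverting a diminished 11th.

augmented fifth

First reduce the compound diminished eleventh to its simple form, a diminished fourth.
Inverted interval numbers add to nine, so a fourth pairs with a fifth (4 + 5 = 9).
Quality inverts too: diminished becomes augmented. That makes the inversion an augmented fifth.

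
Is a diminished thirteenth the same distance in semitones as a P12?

Yes

Both span 19 semitones: a diminished thirteenth and a perfect twelfth are the same chromatic distance.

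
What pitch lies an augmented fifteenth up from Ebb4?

Eb6

For a fifteenth the letter name doesn't change: still E, two octaves up.
Moving 25 semitones up from Ebb4 (the size of an augmented fifteenth) reaches Eb6.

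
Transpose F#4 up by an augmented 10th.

Counting three letter names plus an octave up from F lands on A.
Moving 17 semitones up from F#4 (the size of an augmented tenth) reaches A##5.

A##5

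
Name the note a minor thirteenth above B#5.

G#7

The thirteenth's letter: B up six letter names plus an octave → G.
A minor thirteenth is 20 semitones; 20 semitones up from B#5 gives G#7.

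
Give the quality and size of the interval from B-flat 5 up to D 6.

B to D spans three letter names (B-C-D) — that makes it a third of some quality.
The major third spans 4 semitones, and Bb5 to D6 is exactly 4 semitones — so this is a major third.

major 3rd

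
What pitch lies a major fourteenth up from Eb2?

Counting seven letter names plus an octave up from E lands on D.
A major fourteenth is 23 semitones; 23 semitones up from Eb2 gives D4.

D4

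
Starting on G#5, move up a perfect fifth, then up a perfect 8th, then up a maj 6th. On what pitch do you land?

G#5 up a perfect fifth → D#6 (7 semitones).
Up a perfect octave from D#6: D#7 (12 semitones up).
D#7 up a major sixth → B#7 (9 semitones).

B#7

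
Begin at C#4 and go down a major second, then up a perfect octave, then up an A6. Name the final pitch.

C#4 down a major second → B3 (2 semitones).
A perfect octave up from B3 is B4.
B4 up an augmented sixth → G##5 (10 semitones).

G##5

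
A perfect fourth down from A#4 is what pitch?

Four letter names down from A: E.
A perfect fourth spans 5 semitones, so from A#4 the target pitch is E#4.

E#4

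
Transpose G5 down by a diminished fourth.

D#5

Counting four letter names down from G lands on D.
Moving 4 semitones down from G5 (the size of a diminished fourth) reaches D#5.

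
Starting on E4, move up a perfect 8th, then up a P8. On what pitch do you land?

Up a perfect octave from E4: E5 (12 semitones up).
E5 up a perfect octave → E6 (12 semitones).

E6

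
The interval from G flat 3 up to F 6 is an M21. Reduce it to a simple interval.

Each octave removed subtracts seven from the number: 21 − 14 = 7.
So a major twenty-first is 2 octaves plus a major seventh. The quality is unchanged.

major seventh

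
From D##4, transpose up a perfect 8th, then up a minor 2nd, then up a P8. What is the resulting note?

E#6

Up a perfect octave from D##4: D##5 (12 semitones up).
D##5 up a minor second → E#5 (1 semitone).
Up a perfect octave from E#5: E#6 (12 semitones up).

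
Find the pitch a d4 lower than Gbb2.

Db2

The fourth takes the letter from G down to D.
A diminished fourth is 4 semitones; 4 semitones down from Gbb2 gives Db2.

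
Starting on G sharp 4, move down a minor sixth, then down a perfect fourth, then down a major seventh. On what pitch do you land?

G sharp 2

Down a minor sixth from G#4: B#3 (8 semitones down).
B#3 down a perfect fourth → F##3 (5 semitones).
Down a major seventh from F##3: G#2 (11 semitones down).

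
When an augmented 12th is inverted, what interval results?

First reduce the compound augmented twelfth to its simple form, an augmented fifth.
The rule of nine gives the new number: 9 − 5 = 4, so a fifth becomes a fourth.
The quality also flips — augmented becomes diminished — giving a diminished fourth.

diminished fourth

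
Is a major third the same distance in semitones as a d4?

Both span 4 semitones: a major third and a diminished fourth are the same chromatic distance.

Yes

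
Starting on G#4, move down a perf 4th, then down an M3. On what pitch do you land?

A perfect fourth down from G#4 is D#4.
A major third down from D#4 is B3.

B3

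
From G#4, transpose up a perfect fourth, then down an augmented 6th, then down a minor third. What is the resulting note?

C4

G#4 up a perfect fourth → C#5 (5 semitones).
An augmented sixth down from C#5 is Eb4.
Down a minor third from Eb4: C4 (3 semitones down).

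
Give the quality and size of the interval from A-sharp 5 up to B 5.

m2

A to B spans two letter names (A-B): a second.
At 1 semitone, A#5→B5 falls one short of a major second: minor.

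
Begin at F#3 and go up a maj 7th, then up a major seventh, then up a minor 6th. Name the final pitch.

B#5

Up a major seventh from F#3: E#4 (11 semitones up).
E#4 up a major seventh → D##5 (11 semitones).
Up a minor sixth from D##5: B#5 (8 semitones up).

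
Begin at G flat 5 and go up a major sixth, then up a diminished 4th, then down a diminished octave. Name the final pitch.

A major sixth up from Gb5 is Eb6.
Up a diminished fourth from Eb6: Abb6 (4 semitones up).
A diminished octave down from Abb6 is Ab5.

A flat 5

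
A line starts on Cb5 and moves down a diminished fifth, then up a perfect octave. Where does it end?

F5

Cb5 down a diminished fifth → F4 (6 semitones).
A perfect octave up from F4 is F5.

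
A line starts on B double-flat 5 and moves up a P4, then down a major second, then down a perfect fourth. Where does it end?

Up a perfect fourth from Bbb5: Ebb6 (5 semitones up).
A major second down from Ebb6 is Dbb6.
Dbb6 down a perfect fourth → Abb5 (5 semitones).

A double-flat 5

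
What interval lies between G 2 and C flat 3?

G to C spans four letter names (G-A-B-C), so the interval is some kind of fourth.
G2 to Cb3 spans 4 semitones — one semitone narrower than the perfect fourth (5) — giving a diminished fourth.

diminished fourth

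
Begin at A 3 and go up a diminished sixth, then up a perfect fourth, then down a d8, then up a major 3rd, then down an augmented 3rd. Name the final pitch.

B double-flat 3

A diminished sixth up from A3 is Fb4.
Up a perfect fourth from Fb4: Bbb4 (5 semitones up).
A diminished octave down from Bbb4 is Bb3.
Bb3 up a major third → D4 (4 semitones).
D4 down an augmented third → Bbb3 (5 semitones).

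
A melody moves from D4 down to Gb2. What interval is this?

Descending from D4 to Gb2 is the same interval as ascending Gb2 to D4.
G to D spans five letter names (G-A-B-C-D), plus an octave — that makes it a twelfth of some quality.
Gb2 to D4 spans 20 semitones — one semitone wider than the perfect twelfth (19) — giving an augmented twelfth.
(Equivalently, a compound augmented fifth: an augmented fifth plus an octave.)

augmented twelfth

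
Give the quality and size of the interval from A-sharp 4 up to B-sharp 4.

A to B spans two letter names (A-B): a second.
The major second spans 2 semitones, and A#4 to B#4 is exactly 2 semitones — so this is a major second.

major second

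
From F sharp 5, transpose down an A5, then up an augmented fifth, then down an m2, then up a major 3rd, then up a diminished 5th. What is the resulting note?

An augmented fifth down from F#5 is Bb4.
An augmented fifth up from Bb4 is F#5.
Down a minor second from F#5: E#5 (1 semitone down).
Up a major third from E#5: G##5 (4 semitones up).
G##5 up a diminished fifth → D#6 (6 semitones).

D sharp 6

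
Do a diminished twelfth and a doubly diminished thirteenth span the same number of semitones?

A diminished twelfth = 18 semitones = a doubly diminished thirteenth; enharmonically equal.

Yes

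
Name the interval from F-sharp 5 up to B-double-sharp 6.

F to B spans four letter names (F-G-A-B), plus an octave, so the interval is some kind of eleventh.
A perfect eleventh would be 17 semitones; F#5 to B##6 is 19, two semitones wider, so the interval is doubly augmented.
(Equivalently, a compound doubly augmented fourth: a doubly augmented fourth plus an octave.)

doubly augmented eleventh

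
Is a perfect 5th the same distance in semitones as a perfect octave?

No

A perfect fifth is 7 semitones but a perfect octave is 12 semitones — different sizes.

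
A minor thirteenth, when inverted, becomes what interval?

major third

First reduce the compound minor thirteenth to its simple form, a minor sixth.
Interval numbers invert to sum to nine: 6 + 3 = 9, so a sixth inverts to a third.
The quality also flips — minor becomes major — giving a major third.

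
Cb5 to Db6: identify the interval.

C to D spans two letter names (C-D), plus an octave, so the interval is some kind of ninth.
The major ninth spans 14 semitones, and Cb5 to Db6 is exactly 14 semitones — so this is a major ninth.
(Equivalently, a compound major second: a major second plus an octave.)

major ninth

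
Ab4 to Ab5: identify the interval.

perfect 8th

A to A is the same letter name, plus an octave — that makes it an octave of some quality.
The perfect octave spans 12 semitones, and Ab4 to Ab5 is exactly 12 semitones — so this is a perfect octave.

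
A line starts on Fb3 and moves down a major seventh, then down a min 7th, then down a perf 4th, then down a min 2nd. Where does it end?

A major seventh down from Fb3 is Gbb2.
A minor seventh down from Gbb2 is Abb1.
A perfect fourth down from Abb1 is Ebb1.
A minor second down from Ebb1 is Db1.

Db1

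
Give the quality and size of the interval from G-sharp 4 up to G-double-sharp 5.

augmented octave

G to G is the same letter name, plus an octave, so the interval is some kind of octave.
G#4 to G##5 spans 13 semitones — one semitone wider than the perfect octave (12) — giving an augmented octave.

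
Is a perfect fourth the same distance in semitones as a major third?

No

5 semitones (perfect fourth) vs 4 semitones (major third): not equal.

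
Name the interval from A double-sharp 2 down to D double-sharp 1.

Descending from A##2 to D##1 is the same interval as ascending D##1 to A##2.
D to A spans five letter names (D-E-F-G-A), plus an octave, so the interval is some kind of twelfth.
Counting semitones, D##1→A##2 is 19, which is the perfect twelfth.
(Equivalently, a compound perfect fifth: a perfect fifth plus an octave.)

perfect twelfth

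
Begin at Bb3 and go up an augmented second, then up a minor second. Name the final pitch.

D4

Up an augmented second from Bb3: C#4 (3 semitones up).
A minor second up from C#4 is D4.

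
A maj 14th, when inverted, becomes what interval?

First reduce the compound major fourteenth to its simple form, a major seventh.
The rule of nine gives the new number: 9 − 7 = 2, so a seventh becomes a second.
The quality also flips — major becomes minor — giving a minor second.

minor 2nd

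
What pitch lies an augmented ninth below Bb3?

The ninth's letter: B down two letter names plus an octave → A.
Moving 15 semitones down from Bb3 (the size of an augmented ninth) reaches Abb2.

Abb2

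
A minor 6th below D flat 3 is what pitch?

The sixth takes the letter from D down to F.
Moving 8 semitones down from Db3 (the size of a minor sixth) reaches F2.

F 2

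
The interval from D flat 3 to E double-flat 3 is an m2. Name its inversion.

The rule of nine gives the new number: 9 − 2 = 7, so a second becomes a seventh.
And minor becomes major under inversion, so we get a major seventh.

major 7th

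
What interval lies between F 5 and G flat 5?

minor second

F to G spans two letter names (F-G), so the interval is some kind of second.
A major second would be 2 semitones, but F5 to Gb5 is 1 — one semitone narrower, making it a minor second.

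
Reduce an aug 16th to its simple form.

augmented second

Each octave removed subtracts seven from the number: 16 − 14 = 2.
Quality carries through unchanged, so the simple form is an augmented second.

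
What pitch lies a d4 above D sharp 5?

G 5

Four letter names up from D: G.
A diminished fourth is 4 semitones; 4 semitones up from D#5 gives G5.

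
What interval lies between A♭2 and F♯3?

A6

A to F spans six letter names (A-B-C-D-E-F) — that makes it a sixth of some quality.
Ab2 to F#3 spans 10 semitones — one semitone wider than the major sixth (9) — giving an augmented sixth.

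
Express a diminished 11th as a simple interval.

diminished 4th

Subtracting seven from the interval number removes an octave: 11 − 7 = 4.
Quality carries through unchanged, so the simple form is a diminished fourth.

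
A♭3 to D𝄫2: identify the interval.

A12

Descending from Ab3 to Dbb2 is the same interval as ascending Dbb2 to Ab3.
D to A spans five letter names (D-E-F-G-A), plus an octave, so the interval is some kind of twelfth.
A perfect twelfth would be 19 semitones; Dbb2 to Ab3 is 20, one semitone wider, so the interval is augmented.
(Equivalently, a compound augmented fifth: an augmented fifth plus an octave.)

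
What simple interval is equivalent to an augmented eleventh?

A4

Each octave removed subtracts seven from the number: 11 − 7 = 4.
So an augmented eleventh is an octave plus an augmented fourth. The quality is unchanged.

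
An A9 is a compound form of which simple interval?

augmented 2nd

Subtracting seven from the interval number removes an octave: 9 − 7 = 2.
So an augmented ninth is an octave plus an augmented second. The quality is unchanged.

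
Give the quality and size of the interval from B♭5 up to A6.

B to A spans seven letter names (B-C-D-E-F-G-A), so the interval is some kind of seventh.
Counting semitones, Bb5→A6 is 11, which is the major seventh.

major seventh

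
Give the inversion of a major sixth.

minor 3rd

Interval numbers invert to sum to nine: 6 + 3 = 9, so a sixth inverts to a third.
And major becomes minor under inversion, so we get a minor third.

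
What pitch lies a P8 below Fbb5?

Fbb4

An octave keeps the letter name F, an octave down from F.
A perfect octave is 12 semitones; 12 semitones down from Fbb5 gives Fbb4.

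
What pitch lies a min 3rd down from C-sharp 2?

A-sharp 1

Counting three letter names down from C lands on A.
Moving 3 semitones down from C#2 (the size of a minor third) reaches A#1.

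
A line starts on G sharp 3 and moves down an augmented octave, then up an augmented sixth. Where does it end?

An augmented octave down from G#3 is G2.
An augmented sixth up from G2 is E#3.

E sharp 3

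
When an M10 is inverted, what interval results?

First reduce the compound major tenth to its simple form, a major third.
Inverted interval numbers add to nine, so a third pairs with a sixth (3 + 6 = 9).
And major becomes minor under inversion, so we get a minor sixth.

minor sixth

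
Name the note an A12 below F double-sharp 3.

B 1

Five letters down from F (plus an octave) reaches B.
Moving 20 semitones down from F##3 (the size of an augmented twelfth) reaches B1.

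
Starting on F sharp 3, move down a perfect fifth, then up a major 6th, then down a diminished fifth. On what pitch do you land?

C double-sharp 3

F#3 down a perfect fifth → B2 (7 semitones).
A major sixth up from B2 is G#3.
A diminished fifth down from G#3 is C##3.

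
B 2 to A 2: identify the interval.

M2

Descending from B2 to A2 is the same interval as ascending A2 to B2.
A to B spans two letter names (A-B): a second.
A2 to B2 is 2 semitones, matching the major second exactly, so the quality is major.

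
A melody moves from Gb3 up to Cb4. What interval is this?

G to C spans four letter names (G-A-B-C), so the interval is some kind of fourth.
The perfect fourth spans 5 semitones, and Gb3 to Cb4 is exactly 5 semitones — so this is a perfect fourth.

perfect fourth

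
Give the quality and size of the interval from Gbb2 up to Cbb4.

perfect eleventh

G to C spans four letter names (G-A-B-C), plus an octave: an eleventh.
Gbb2 to Cbb4 is 17 semitones, matching the perfect eleventh exactly, so the quality is perfect.
(Equivalently, a compound perfect fourth: a perfect fourth plus an octave.)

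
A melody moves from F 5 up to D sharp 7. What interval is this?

F to D spans six letter names (F-G-A-B-C-D), plus an octave, so the interval is some kind of thirteenth.
The major thirteenth is 21 semitones; here we have 22, one semitone wider: augmented.
(Equivalently, a compound augmented sixth: an augmented sixth plus an octave.)

augmented thirteenth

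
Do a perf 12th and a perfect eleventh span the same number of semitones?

No

19 semitones (perfect twelfth) vs 17 semitones (perfect eleventh): not equal.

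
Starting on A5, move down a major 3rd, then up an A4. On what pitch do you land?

B5

A5 down a major third → F5 (4 semitones).
Up an augmented fourth from F5: B5 (6 semitones up).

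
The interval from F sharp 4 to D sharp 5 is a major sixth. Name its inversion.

Inverted interval numbers add to nine, so a sixth pairs with a third (6 + 3 = 9).
And major becomes minor under inversion, so we get a minor third.

m3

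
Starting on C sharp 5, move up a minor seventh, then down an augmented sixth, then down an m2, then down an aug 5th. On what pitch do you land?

F flat 4

A minor seventh up from C#5 is B5.
An augmented sixth down from B5 is Db5.
A minor second down from Db5 is C5.
An augmented fifth down from C5 is Fb4.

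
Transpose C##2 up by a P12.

G##3

Five letters up from C (plus an octave) reaches G.
Moving 19 semitones up from C##2 (the size of a perfect twelfth) reaches G##3.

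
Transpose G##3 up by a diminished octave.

G#4

For an octave the letter name doesn't change: still G, an octave up.
Moving 11 semitones up from G##3 (the size of a diminished octave) reaches G#4.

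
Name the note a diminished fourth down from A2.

Four letter names down from A: E.
A diminished fourth spans 4 semitones, so from A2 the target pitch is E#2.

E#2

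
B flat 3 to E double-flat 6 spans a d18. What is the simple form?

Subtracting seven from the interval number removes an octave: 18 − 14 = 4.
Quality carries through unchanged, so the simple form is a diminished fourth.

diminished 4th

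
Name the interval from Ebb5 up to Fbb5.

E to F spans two letter names (E-F): a second.
Ebb5 to Fbb5 is 1 semitone, a half step short of the major second (2), so this is minor.

minor 2nd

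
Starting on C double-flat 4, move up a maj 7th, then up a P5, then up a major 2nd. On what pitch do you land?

A major seventh up from Cbb4 is Bbb4.
Bbb4 up a perfect fifth → Fb5 (7 semitones).
Up a major second from Fb5: Gb5 (2 semitones up).

G flat 5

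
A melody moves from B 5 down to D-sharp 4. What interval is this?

m13

Descending from B5 to D#4 is the same interval as ascending D#4 to B5.
D to B spans six letter names (D-E-F-G-A-B), plus an octave: a thirteenth.
At 20 semitones, D#4→B5 falls one short of a major thirteenth: minor.
(Equivalently, a compound minor sixth: a minor sixth plus an octave.)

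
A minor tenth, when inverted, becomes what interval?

major 6th

First reduce the compound minor tenth to its simple form, a minor third.
The rule of nine gives the new number: 9 − 3 = 6, so a third becomes a sixth.
And minor becomes major under inversion, so we get a major sixth.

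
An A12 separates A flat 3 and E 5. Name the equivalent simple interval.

augmented fifth

Each octave removed subtracts seven from the number: 12 − 7 = 5.
Quality carries through unchanged, so the simple form is an augmented fifth.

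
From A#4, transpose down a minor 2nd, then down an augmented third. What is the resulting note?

E4

A minor second down from A#4 is G##4.
G##4 down an augmented third → E4 (5 semitones).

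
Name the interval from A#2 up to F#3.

A to F spans six letter names (A-B-C-D-E-F) — that makes it a sixth of some quality.
A major sixth would be 9 semitones, but A#2 to F#3 is 8 — one semitone narrower, making it a minor sixth.

minor 6th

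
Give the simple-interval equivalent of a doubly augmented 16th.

doubly augmented 2nd

Subtracting seven from the interval number removes an octave: 16 − 14 = 2.
Quality carries through unchanged, so the simple form is a doubly augmented second.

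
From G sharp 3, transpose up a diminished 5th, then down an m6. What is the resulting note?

F sharp 3

A diminished fifth up from G#3 is D4.
A minor sixth down from D4 is F#3.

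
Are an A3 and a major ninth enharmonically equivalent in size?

5 semitones (augmented third) vs 14 semitones (major ninth): not equal.

No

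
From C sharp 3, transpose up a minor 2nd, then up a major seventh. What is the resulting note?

C#3 up a minor second → D3 (1 semitone).
Up a major seventh from D3: C#4 (11 semitones up).

C sharp 4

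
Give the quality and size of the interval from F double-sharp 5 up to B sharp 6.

perfect eleventh

F to B spans four letter names (F-G-A-B), plus an octave, so the interval is some kind of eleventh.
Counting semitones, F##5→B#6 is 17, which is the perfect eleventh.
(Equivalently, a compound perfect fourth: a perfect fourth plus an octave.)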